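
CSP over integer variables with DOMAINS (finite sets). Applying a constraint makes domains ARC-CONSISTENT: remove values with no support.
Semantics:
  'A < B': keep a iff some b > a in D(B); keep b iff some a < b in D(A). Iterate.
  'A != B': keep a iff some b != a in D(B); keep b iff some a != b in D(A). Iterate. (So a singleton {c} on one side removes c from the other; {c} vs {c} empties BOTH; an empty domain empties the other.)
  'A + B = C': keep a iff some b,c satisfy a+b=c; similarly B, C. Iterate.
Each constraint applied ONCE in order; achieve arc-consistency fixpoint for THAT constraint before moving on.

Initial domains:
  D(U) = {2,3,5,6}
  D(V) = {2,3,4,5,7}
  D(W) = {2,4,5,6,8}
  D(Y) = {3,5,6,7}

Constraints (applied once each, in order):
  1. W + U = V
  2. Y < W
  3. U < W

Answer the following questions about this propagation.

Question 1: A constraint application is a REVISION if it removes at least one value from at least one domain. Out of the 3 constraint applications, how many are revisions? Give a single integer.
Constraint 1 (W + U = V) on D(W)={2,4,5,6,8} D(U)={2,3,5,6} D(V)={2,3,4,5,7}: W {2,4,5,6,8}->{2,4,5}; U {2,3,5,6}->{2,3,5}; V {2,3,4,5,7}->{4,5,7} => REVISION
Constraint 2 (Y < W) on D(Y)={3,5,6,7} D(W)={2,4,5}: Y {3,5,6,7}->{3}; W {2,4,5}->{4,5} => REVISION
Constraint 3 (U < W) on D(U)={2,3,5} D(W)={4,5}: U {2,3,5}->{2,3} => REVISION
Total revisions = 3

Answer: 3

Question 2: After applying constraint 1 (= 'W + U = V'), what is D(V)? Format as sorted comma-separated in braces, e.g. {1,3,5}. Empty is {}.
Constraint 1 (W + U = V) on D(W)={2,4,5,6,8} D(U)={2,3,5,6} D(V)={2,3,4,5,7}: W {2,4,5,6,8}->{2,4,5}; U {2,3,5,6}->{2,3,5}; V {2,3,4,5,7}->{4,5,7}
So after constraint 1: D(V) = {4,5,7}

Answer: {4,5,7}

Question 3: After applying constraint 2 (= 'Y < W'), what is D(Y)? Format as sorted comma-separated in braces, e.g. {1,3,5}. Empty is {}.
Answer: {3}

Derivation:
Constraint 1 (W + U = V) on D(W)={2,4,5,6,8} D(U)={2,3,5,6} D(V)={2,3,4,5,7}: W {2,4,5,6,8}->{2,4,5}; U {2,3,5,6}->{2,3,5}; V {2,3,4,5,7}->{4,5,7}
Constraint 2 (Y < W) on D(Y)={3,5,6,7} D(W)={2,4,5}: Y {3,5,6,7}->{3}; W {2,4,5}->{4,5}
So after constraint 2: D(Y) = {3}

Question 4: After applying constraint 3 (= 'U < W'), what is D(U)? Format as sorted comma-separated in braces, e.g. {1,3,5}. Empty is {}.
Answer: {2,3}

Derivation:
Constraint 1 (W + U = V) on D(W)={2,4,5,6,8} D(U)={2,3,5,6} D(V)={2,3,4,5,7}: W {2,4,5,6,8}->{2,4,5}; U {2,3,5,6}->{2,3,5}; V {2,3,4,5,7}->{4,5,7}
Constraint 2 (Y < W) on D(Y)={3,5,6,7} D(W)={2,4,5}: Y {3,5,6,7}->{3}; W {2,4,5}->{4,5}
Constraint 3 (U < W) on D(U)={2,3,5} D(W)={4,5}: U {2,3,5}->{2,3}
So after constraint 3: D(U) = {2,3}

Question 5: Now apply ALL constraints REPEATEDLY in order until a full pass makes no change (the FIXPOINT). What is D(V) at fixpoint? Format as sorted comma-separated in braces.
Answer: {7}

Derivation:
pass 0 (initial): D(V)={2,3,4,5,7}
pass 1: U {2,3,5,6}->{2,3}; V {2,3,4,5,7}->{4,5,7}; W {2,4,5,6,8}->{4,5}; Y {3,5,6,7}->{3}
pass 2: V {4,5,7}->{7}
pass 3: no change
Fixpoint after 3 passes: D(V) = {7}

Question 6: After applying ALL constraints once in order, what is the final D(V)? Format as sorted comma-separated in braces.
Constraint 1 (W + U = V) on D(W)={2,4,5,6,8} D(U)={2,3,5,6} D(V)={2,3,4,5,7}: W {2,4,5,6,8}->{2,4,5}; U {2,3,5,6}->{2,3,5}; V {2,3,4,5,7}->{4,5,7}
Constraint 2 (Y < W) on D(Y)={3,5,6,7} D(W)={2,4,5}: Y {3,5,6,7}->{3}; W {2,4,5}->{4,5}
Constraint 3 (U < W) on D(U)={2,3,5} D(W)={4,5}: U {2,3,5}->{2,3}
So after all 3 constraints: D(V) = {4,5,7}

Answer: {4,5,7}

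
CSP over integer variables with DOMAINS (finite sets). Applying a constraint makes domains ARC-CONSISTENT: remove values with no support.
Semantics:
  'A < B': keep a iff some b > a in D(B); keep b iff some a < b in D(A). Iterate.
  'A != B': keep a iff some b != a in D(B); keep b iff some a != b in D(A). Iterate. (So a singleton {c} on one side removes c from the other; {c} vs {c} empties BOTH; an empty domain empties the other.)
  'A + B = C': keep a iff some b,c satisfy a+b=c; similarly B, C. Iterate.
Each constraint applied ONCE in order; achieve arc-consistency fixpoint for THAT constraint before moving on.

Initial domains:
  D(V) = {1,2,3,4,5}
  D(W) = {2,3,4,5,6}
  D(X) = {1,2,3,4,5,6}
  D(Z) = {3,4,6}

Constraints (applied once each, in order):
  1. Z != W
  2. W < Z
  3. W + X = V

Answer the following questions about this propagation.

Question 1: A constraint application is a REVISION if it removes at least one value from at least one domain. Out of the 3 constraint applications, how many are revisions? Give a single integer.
Answer: 2

Derivation:
Constraint 1 (Z != W) on D(Z)={3,4,6} D(W)={2,3,4,5,6}: no change => not a revision
Constraint 2 (W < Z) on D(W)={2,3,4,5,6} D(Z)={3,4,6}: W {2,3,4,5,6}->{2,3,4,5} => REVISION
Constraint 3 (W + X = V) on D(W)={2,3,4,5} D(X)={1,2,3,4,5,6} D(V)={1,2,3,4,5}: W {2,3,4,5}->{2,3,4}; X {1,2,3,4,5,6}->{1,2,3}; V {1,2,3,4,5}->{3,4,5} => REVISION
Total revisions = 2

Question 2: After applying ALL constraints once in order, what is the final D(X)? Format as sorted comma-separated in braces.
Answer: {1,2,3}

Derivation:
Constraint 1 (Z != W) on D(Z)={3,4,6} D(W)={2,3,4,5,6}: no change
Constraint 2 (W < Z) on D(W)={2,3,4,5,6} D(Z)={3,4,6}: W {2,3,4,5,6}->{2,3,4,5}
Constraint 3 (W + X = V) on D(W)={2,3,4,5} D(X)={1,2,3,4,5,6} D(V)={1,2,3,4,5}: W {2,3,4,5}->{2,3,4}; X {1,2,3,4,5,6}->{1,2,3}; V {1,2,3,4,5}->{3,4,5}
So after all 3 constraints: D(X) = {1,2,3}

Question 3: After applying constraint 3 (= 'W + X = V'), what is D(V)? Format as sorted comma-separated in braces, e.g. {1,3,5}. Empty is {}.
Constraint 1 (Z != W) on D(Z)={3,4,6} D(W)={2,3,4,5,6}: no change
Constraint 2 (W < Z) on D(W)={2,3,4,5,6} D(Z)={3,4,6}: W {2,3,4,5,6}->{2,3,4,5}
Constraint 3 (W + X = V) on D(W)={2,3,4,5} D(X)={1,2,3,4,5,6} D(V)={1,2,3,4,5}: W {2,3,4,5}->{2,3,4}; X {1,2,3,4,5,6}->{1,2,3}; V {1,2,3,4,5}->{3,4,5}
So after constraint 3: D(V) = {3,4,5}

Answer: {3,4,5}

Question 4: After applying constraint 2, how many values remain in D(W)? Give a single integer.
Constraint 1 (Z != W) on D(Z)={3,4,6} D(W)={2,3,4,5,6}: no change
Constraint 2 (W < Z) on D(W)={2,3,4,5,6} D(Z)={3,4,6}: W {2,3,4,5,6}->{2,3,4,5}
So after constraint 2: D(W)={2,3,4,5}, size = 4

Answer: 4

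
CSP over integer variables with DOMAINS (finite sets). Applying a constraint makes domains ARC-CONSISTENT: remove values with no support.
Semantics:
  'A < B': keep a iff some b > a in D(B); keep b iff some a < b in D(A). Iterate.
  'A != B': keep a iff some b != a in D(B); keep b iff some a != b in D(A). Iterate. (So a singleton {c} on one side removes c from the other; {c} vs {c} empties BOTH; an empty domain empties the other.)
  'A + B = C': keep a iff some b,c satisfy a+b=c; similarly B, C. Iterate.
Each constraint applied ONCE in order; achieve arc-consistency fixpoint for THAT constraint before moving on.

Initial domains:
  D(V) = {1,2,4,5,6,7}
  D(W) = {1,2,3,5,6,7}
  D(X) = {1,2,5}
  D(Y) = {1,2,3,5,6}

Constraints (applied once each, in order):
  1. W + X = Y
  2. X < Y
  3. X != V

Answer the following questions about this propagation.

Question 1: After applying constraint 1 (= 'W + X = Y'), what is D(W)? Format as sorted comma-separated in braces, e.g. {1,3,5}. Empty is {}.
Constraint 1 (W + X = Y) on D(W)={1,2,3,5,6,7} D(X)={1,2,5} D(Y)={1,2,3,5,6}: W {1,2,3,5,6,7}->{1,2,3,5}; Y {1,2,3,5,6}->{2,3,5,6}
So after constraint 1: D(W) = {1,2,3,5}

Answer: {1,2,3,5}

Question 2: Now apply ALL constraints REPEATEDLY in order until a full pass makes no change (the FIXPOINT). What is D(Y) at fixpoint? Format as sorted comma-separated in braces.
Answer: {2,3,5,6}

Derivation:
pass 0 (initial): D(Y)={1,2,3,5,6}
pass 1: W {1,2,3,5,6,7}->{1,2,3,5}; Y {1,2,3,5,6}->{2,3,5,6}
pass 2: no change
Fixpoint after 2 passes: D(Y) = {2,3,5,6}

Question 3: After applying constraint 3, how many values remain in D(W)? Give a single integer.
Constraint 1 (W + X = Y) on D(W)={1,2,3,5,6,7} D(X)={1,2,5} D(Y)={1,2,3,5,6}: W {1,2,3,5,6,7}->{1,2,3,5}; Y {1,2,3,5,6}->{2,3,5,6}
Constraint 2 (X < Y) on D(X)={1,2,5} D(Y)={2,3,5,6}: no change
Constraint 3 (X != V) on D(X)={1,2,5} D(V)={1,2,4,5,6,7}: no change
So after constraint 3: D(W)={1,2,3,5}, size = 4

Answer: 4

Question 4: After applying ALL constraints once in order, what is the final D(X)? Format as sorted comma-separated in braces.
Answer: {1,2,5}

Derivation:
Constraint 1 (W + X = Y) on D(W)={1,2,3,5,6,7} D(X)={1,2,5} D(Y)={1,2,3,5,6}: W {1,2,3,5,6,7}->{1,2,3,5}; Y {1,2,3,5,6}->{2,3,5,6}
Constraint 2 (X < Y) on D(X)={1,2,5} D(Y)={2,3,5,6}: no change
Constraint 3 (X != V) on D(X)={1,2,5} D(V)={1,2,4,5,6,7}: no change
So after all 3 constraints: D(X) = {1,2,5}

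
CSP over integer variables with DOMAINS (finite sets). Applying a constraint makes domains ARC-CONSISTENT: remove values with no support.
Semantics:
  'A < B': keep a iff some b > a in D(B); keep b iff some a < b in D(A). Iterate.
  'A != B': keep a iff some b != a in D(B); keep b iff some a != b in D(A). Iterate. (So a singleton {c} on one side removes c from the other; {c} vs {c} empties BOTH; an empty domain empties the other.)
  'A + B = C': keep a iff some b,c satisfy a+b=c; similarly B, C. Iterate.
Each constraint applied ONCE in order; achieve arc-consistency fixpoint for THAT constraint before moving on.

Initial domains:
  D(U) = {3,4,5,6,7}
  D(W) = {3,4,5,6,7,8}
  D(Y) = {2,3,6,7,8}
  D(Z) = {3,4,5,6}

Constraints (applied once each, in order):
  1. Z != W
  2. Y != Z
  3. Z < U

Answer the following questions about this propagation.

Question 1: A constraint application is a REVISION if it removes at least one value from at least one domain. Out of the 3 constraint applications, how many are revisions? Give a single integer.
Answer: 1

Derivation:
Constraint 1 (Z != W) on D(Z)={3,4,5,6} D(W)={3,4,5,6,7,8}: no change => not a revision
Constraint 2 (Y != Z) on D(Y)={2,3,6,7,8} D(Z)={3,4,5,6}: no change => not a revision
Constraint 3 (Z < U) on D(Z)={3,4,5,6} D(U)={3,4,5,6,7}: U {3,4,5,6,7}->{4,5,6,7} => REVISION
Total revisions = 1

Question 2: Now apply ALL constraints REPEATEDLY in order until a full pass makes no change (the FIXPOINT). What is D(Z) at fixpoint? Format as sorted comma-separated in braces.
Answer: {3,4,5,6}

Derivation:
pass 0 (initial): D(Z)={3,4,5,6}
pass 1: U {3,4,5,6,7}->{4,5,6,7}
pass 2: no change
Fixpoint after 2 passes: D(Z) = {3,4,5,6}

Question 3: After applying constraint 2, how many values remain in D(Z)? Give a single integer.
Constraint 1 (Z != W) on D(Z)={3,4,5,6} D(W)={3,4,5,6,7,8}: no change
Constraint 2 (Y != Z) on D(Y)={2,3,6,7,8} D(Z)={3,4,5,6}: no change
So after constraint 2: D(Z)={3,4,5,6}, size = 4

Answer: 4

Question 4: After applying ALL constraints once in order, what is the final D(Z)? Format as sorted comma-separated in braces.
Answer: {3,4,5,6}

Derivation:
Constraint 1 (Z != W) on D(Z)={3,4,5,6} D(W)={3,4,5,6,7,8}: no change
Constraint 2 (Y != Z) on D(Y)={2,3,6,7,8} D(Z)={3,4,5,6}: no change
Constraint 3 (Z < U) on D(Z)={3,4,5,6} D(U)={3,4,5,6,7}: U {3,4,5,6,7}->{4,5,6,7}
So after all 3 constraints: D(Z) = {3,4,5,6}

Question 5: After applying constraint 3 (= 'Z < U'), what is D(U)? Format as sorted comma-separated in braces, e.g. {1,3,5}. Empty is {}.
Constraint 1 (Z != W) on D(Z)={3,4,5,6} D(W)={3,4,5,6,7,8}: no change
Constraint 2 (Y != Z) on D(Y)={2,3,6,7,8} D(Z)={3,4,5,6}: no change
Constraint 3 (Z < U) on D(Z)={3,4,5,6} D(U)={3,4,5,6,7}: U {3,4,5,6,7}->{4,5,6,7}
So after constraint 3: D(U) = {4,5,6,7}

Answer: {4,5,6,7}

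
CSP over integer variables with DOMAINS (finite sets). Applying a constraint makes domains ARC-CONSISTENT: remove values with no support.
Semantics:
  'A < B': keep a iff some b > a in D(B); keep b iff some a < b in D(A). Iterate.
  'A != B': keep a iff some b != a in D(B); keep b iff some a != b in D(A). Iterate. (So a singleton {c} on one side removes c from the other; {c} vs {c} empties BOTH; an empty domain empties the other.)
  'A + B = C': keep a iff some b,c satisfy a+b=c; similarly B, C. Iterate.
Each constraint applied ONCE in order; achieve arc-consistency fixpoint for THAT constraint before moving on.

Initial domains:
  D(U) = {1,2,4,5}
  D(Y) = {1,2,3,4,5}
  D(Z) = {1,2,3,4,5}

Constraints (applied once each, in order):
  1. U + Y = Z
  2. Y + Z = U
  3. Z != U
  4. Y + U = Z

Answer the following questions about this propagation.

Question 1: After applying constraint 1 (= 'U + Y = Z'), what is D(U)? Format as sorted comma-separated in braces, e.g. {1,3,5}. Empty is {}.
Constraint 1 (U + Y = Z) on D(U)={1,2,4,5} D(Y)={1,2,3,4,5} D(Z)={1,2,3,4,5}: U {1,2,4,5}->{1,2,4}; Y {1,2,3,4,5}->{1,2,3,4}; Z {1,2,3,4,5}->{2,3,4,5}
So after constraint 1: D(U) = {1,2,4}

Answer: {1,2,4}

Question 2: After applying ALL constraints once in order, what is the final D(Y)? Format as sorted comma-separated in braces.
Answer: {}

Derivation:
Constraint 1 (U + Y = Z) on D(U)={1,2,4,5} D(Y)={1,2,3,4,5} D(Z)={1,2,3,4,5}: U {1,2,4,5}->{1,2,4}; Y {1,2,3,4,5}->{1,2,3,4}; Z {1,2,3,4,5}->{2,3,4,5}
Constraint 2 (Y + Z = U) on D(Y)={1,2,3,4} D(Z)={2,3,4,5} D(U)={1,2,4}: Y {1,2,3,4}->{1,2}; Z {2,3,4,5}->{2,3}; U {1,2,4}->{4}
Constraint 3 (Z != U) on D(Z)={2,3} D(U)={4}: no change
Constraint 4 (Y + U = Z) on D(Y)={1,2} D(U)={4} D(Z)={2,3}: Y {1,2}->{}; U {4}->{}; Z {2,3}->{}
So after all 4 constraints: D(Y) = {}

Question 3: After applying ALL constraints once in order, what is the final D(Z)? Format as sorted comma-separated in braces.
Constraint 1 (U + Y = Z) on D(U)={1,2,4,5} D(Y)={1,2,3,4,5} D(Z)={1,2,3,4,5}: U {1,2,4,5}->{1,2,4}; Y {1,2,3,4,5}->{1,2,3,4}; Z {1,2,3,4,5}->{2,3,4,5}
Constraint 2 (Y + Z = U) on D(Y)={1,2,3,4} D(Z)={2,3,4,5} D(U)={1,2,4}: Y {1,2,3,4}->{1,2}; Z {2,3,4,5}->{2,3}; U {1,2,4}->{4}
Constraint 3 (Z != U) on D(Z)={2,3} D(U)={4}: no change
Constraint 4 (Y + U = Z) on D(Y)={1,2} D(U)={4} D(Z)={2,3}: Y {1,2}->{}; U {4}->{}; Z {2,3}->{}
So after all 4 constraints: D(Z) = {}

Answer: {}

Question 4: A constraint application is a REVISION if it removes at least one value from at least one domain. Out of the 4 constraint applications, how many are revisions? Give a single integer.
Answer: 3

Derivation:
Constraint 1 (U + Y = Z) on D(U)={1,2,4,5} D(Y)={1,2,3,4,5} D(Z)={1,2,3,4,5}: U {1,2,4,5}->{1,2,4}; Y {1,2,3,4,5}->{1,2,3,4}; Z {1,2,3,4,5}->{2,3,4,5} => REVISION
Constraint 2 (Y + Z = U) on D(Y)={1,2,3,4} D(Z)={2,3,4,5} D(U)={1,2,4}: Y {1,2,3,4}->{1,2}; Z {2,3,4,5}->{2,3}; U {1,2,4}->{4} => REVISION
Constraint 3 (Z != U) on D(Z)={2,3} D(U)={4}: no change => not a revision
Constraint 4 (Y + U = Z) on D(Y)={1,2} D(U)={4} D(Z)={2,3}: Y {1,2}->{}; U {4}->{}; Z {2,3}->{} => REVISION
Total revisions = 3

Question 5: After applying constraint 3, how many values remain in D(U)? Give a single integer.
Constraint 1 (U + Y = Z) on D(U)={1,2,4,5} D(Y)={1,2,3,4,5} D(Z)={1,2,3,4,5}: U {1,2,4,5}->{1,2,4}; Y {1,2,3,4,5}->{1,2,3,4}; Z {1,2,3,4,5}->{2,3,4,5}
Constraint 2 (Y + Z = U) on D(Y)={1,2,3,4} D(Z)={2,3,4,5} D(U)={1,2,4}: Y {1,2,3,4}->{1,2}; Z {2,3,4,5}->{2,3}; U {1,2,4}->{4}
Constraint 3 (Z != U) on D(Z)={2,3} D(U)={4}: no change
So after constraint 3: D(U)={4}, size = 1

Answer: 1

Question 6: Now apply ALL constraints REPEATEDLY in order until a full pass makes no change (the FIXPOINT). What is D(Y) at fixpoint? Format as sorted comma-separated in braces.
pass 0 (initial): D(Y)={1,2,3,4,5}
pass 1: U {1,2,4,5}->{}; Y {1,2,3,4,5}->{}; Z {1,2,3,4,5}->{}
pass 2: no change
Fixpoint after 2 passes: D(Y) = {}

Answer: {}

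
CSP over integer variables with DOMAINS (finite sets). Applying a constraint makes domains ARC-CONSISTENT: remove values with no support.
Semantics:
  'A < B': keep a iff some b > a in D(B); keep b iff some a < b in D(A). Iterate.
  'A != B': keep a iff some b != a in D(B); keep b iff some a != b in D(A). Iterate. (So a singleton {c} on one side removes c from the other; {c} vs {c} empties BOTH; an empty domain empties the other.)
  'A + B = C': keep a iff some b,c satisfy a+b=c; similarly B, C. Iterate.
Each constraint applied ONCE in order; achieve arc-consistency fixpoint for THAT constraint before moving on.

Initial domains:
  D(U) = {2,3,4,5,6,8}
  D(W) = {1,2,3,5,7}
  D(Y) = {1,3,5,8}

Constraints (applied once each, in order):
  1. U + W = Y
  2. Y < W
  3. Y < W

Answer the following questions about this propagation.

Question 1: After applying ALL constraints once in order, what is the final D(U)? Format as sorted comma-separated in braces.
Constraint 1 (U + W = Y) on D(U)={2,3,4,5,6,8} D(W)={1,2,3,5,7} D(Y)={1,3,5,8}: U {2,3,4,5,6,8}->{2,3,4,5,6}; W {1,2,3,5,7}->{1,2,3,5}; Y {1,3,5,8}->{3,5,8}
Constraint 2 (Y < W) on D(Y)={3,5,8} D(W)={1,2,3,5}: Y {3,5,8}->{3}; W {1,2,3,5}->{5}
Constraint 3 (Y < W) on D(Y)={3} D(W)={5}: no change
So after all 3 constraints: D(U) = {2,3,4,5,6}

Answer: {2,3,4,5,6}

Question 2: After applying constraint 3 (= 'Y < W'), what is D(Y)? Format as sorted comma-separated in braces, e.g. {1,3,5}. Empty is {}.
Constraint 1 (U + W = Y) on D(U)={2,3,4,5,6,8} D(W)={1,2,3,5,7} D(Y)={1,3,5,8}: U {2,3,4,5,6,8}->{2,3,4,5,6}; W {1,2,3,5,7}->{1,2,3,5}; Y {1,3,5,8}->{3,5,8}
Constraint 2 (Y < W) on D(Y)={3,5,8} D(W)={1,2,3,5}: Y {3,5,8}->{3}; W {1,2,3,5}->{5}
Constraint 3 (Y < W) on D(Y)={3} D(W)={5}: no change
So after constraint 3: D(Y) = {3}

Answer: {3}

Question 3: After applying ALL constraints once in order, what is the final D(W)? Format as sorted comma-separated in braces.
Answer: {5}

Derivation:
Constraint 1 (U + W = Y) on D(U)={2,3,4,5,6,8} D(W)={1,2,3,5,7} D(Y)={1,3,5,8}: U {2,3,4,5,6,8}->{2,3,4,5,6}; W {1,2,3,5,7}->{1,2,3,5}; Y {1,3,5,8}->{3,5,8}
Constraint 2 (Y < W) on D(Y)={3,5,8} D(W)={1,2,3,5}: Y {3,5,8}->{3}; W {1,2,3,5}->{5}
Constraint 3 (Y < W) on D(Y)={3} D(W)={5}: no change
So after all 3 constraints: D(W) = {5}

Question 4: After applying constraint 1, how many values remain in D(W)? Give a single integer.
Constraint 1 (U + W = Y) on D(U)={2,3,4,5,6,8} D(W)={1,2,3,5,7} D(Y)={1,3,5,8}: U {2,3,4,5,6,8}->{2,3,4,5,6}; W {1,2,3,5,7}->{1,2,3,5}; Y {1,3,5,8}->{3,5,8}
So after constraint 1: D(W)={1,2,3,5}, size = 4

Answer: 4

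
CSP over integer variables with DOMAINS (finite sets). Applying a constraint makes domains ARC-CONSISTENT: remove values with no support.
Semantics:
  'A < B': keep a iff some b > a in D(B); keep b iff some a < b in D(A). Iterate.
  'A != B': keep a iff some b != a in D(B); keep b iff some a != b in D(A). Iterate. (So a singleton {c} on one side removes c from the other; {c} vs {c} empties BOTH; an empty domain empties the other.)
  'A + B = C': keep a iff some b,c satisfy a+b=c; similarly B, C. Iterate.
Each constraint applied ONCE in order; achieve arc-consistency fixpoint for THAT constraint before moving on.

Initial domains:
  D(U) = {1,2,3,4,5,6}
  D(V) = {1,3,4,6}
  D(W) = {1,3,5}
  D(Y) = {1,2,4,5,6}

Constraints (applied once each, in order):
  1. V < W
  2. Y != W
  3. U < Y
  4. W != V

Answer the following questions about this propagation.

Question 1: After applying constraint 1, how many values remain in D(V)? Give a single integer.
Answer: 3

Derivation:
Constraint 1 (V < W) on D(V)={1,3,4,6} D(W)={1,3,5}: V {1,3,4,6}->{1,3,4}; W {1,3,5}->{3,5}
So after constraint 1: D(V)={1,3,4}, size = 3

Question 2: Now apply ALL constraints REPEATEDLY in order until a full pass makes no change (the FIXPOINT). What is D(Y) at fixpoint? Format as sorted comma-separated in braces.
Answer: {2,4,5,6}

Derivation:
pass 0 (initial): D(Y)={1,2,4,5,6}
pass 1: U {1,2,3,4,5,6}->{1,2,3,4,5}; V {1,3,4,6}->{1,3,4}; W {1,3,5}->{3,5}; Y {1,2,4,5,6}->{2,4,5,6}
pass 2: no change
Fixpoint after 2 passes: D(Y) = {2,4,5,6}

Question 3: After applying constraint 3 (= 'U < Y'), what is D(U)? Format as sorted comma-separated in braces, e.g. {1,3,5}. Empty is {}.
Answer: {1,2,3,4,5}

Derivation:
Constraint 1 (V < W) on D(V)={1,3,4,6} D(W)={1,3,5}: V {1,3,4,6}->{1,3,4}; W {1,3,5}->{3,5}
Constraint 2 (Y != W) on D(Y)={1,2,4,5,6} D(W)={3,5}: no change
Constraint 3 (U < Y) on D(U)={1,2,3,4,5,6} D(Y)={1,2,4,5,6}: U {1,2,3,4,5,6}->{1,2,3,4,5}; Y {1,2,4,5,6}->{2,4,5,6}
So after constraint 3: D(U) = {1,2,3,4,5}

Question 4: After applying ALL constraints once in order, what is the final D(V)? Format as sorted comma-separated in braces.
Answer: {1,3,4}

Derivation:
Constraint 1 (V < W) on D(V)={1,3,4,6} D(W)={1,3,5}: V {1,3,4,6}->{1,3,4}; W {1,3,5}->{3,5}
Constraint 2 (Y != W) on D(Y)={1,2,4,5,6} D(W)={3,5}: no change
Constraint 3 (U < Y) on D(U)={1,2,3,4,5,6} D(Y)={1,2,4,5,6}: U {1,2,3,4,5,6}->{1,2,3,4,5}; Y {1,2,4,5,6}->{2,4,5,6}
Constraint 4 (W != V) on D(W)={3,5} D(V)={1,3,4}: no change
So after all 4 constraints: D(V) = {1,3,4}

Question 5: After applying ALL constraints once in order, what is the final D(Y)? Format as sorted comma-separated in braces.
Answer: {2,4,5,6}

Derivation:
Constraint 1 (V < W) on D(V)={1,3,4,6} D(W)={1,3,5}: V {1,3,4,6}->{1,3,4}; W {1,3,5}->{3,5}
Constraint 2 (Y != W) on D(Y)={1,2,4,5,6} D(W)={3,5}: no change
Constraint 3 (U < Y) on D(U)={1,2,3,4,5,6} D(Y)={1,2,4,5,6}: U {1,2,3,4,5,6}->{1,2,3,4,5}; Y {1,2,4,5,6}->{2,4,5,6}
Constraint 4 (W != V) on D(W)={3,5} D(V)={1,3,4}: no change
So after all 4 constraints: D(Y) = {2,4,5,6}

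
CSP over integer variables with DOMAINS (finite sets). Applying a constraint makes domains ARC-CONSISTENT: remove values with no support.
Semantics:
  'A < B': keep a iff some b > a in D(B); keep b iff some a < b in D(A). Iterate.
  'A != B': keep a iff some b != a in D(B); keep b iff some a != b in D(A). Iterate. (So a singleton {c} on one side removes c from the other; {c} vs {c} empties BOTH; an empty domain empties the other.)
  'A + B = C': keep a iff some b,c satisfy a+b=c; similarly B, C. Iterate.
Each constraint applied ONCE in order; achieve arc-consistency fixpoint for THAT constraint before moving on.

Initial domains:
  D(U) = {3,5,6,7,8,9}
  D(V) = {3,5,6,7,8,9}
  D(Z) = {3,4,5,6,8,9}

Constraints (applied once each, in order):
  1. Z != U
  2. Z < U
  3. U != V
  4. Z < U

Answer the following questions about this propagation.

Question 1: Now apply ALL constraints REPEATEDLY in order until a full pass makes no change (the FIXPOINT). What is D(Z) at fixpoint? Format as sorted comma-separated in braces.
pass 0 (initial): D(Z)={3,4,5,6,8,9}
pass 1: U {3,5,6,7,8,9}->{5,6,7,8,9}; Z {3,4,5,6,8,9}->{3,4,5,6,8}
pass 2: no change
Fixpoint after 2 passes: D(Z) = {3,4,5,6,8}

Answer: {3,4,5,6,8}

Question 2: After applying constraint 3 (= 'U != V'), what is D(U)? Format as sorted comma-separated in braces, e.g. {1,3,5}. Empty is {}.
Constraint 1 (Z != U) on D(Z)={3,4,5,6,8,9} D(U)={3,5,6,7,8,9}: no change
Constraint 2 (Z < U) on D(Z)={3,4,5,6,8,9} D(U)={3,5,6,7,8,9}: Z {3,4,5,6,8,9}->{3,4,5,6,8}; U {3,5,6,7,8,9}->{5,6,7,8,9}
Constraint 3 (U != V) on D(U)={5,6,7,8,9} D(V)={3,5,6,7,8,9}: no change
So after constraint 3: D(U) = {5,6,7,8,9}

Answer: {5,6,7,8,9}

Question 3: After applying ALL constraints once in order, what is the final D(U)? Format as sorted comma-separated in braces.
Constraint 1 (Z != U) on D(Z)={3,4,5,6,8,9} D(U)={3,5,6,7,8,9}: no change
Constraint 2 (Z < U) on D(Z)={3,4,5,6,8,9} D(U)={3,5,6,7,8,9}: Z {3,4,5,6,8,9}->{3,4,5,6,8}; U {3,5,6,7,8,9}->{5,6,7,8,9}
Constraint 3 (U != V) on D(U)={5,6,7,8,9} D(V)={3,5,6,7,8,9}: no change
Constraint 4 (Z < U) on D(Z)={3,4,5,6,8} D(U)={5,6,7,8,9}: no change
So after all 4 constraints: D(U) = {5,6,7,8,9}

Answer: {5,6,7,8,9}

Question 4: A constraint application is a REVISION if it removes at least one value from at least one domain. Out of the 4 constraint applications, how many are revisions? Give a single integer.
Answer: 1

Derivation:
Constraint 1 (Z != U) on D(Z)={3,4,5,6,8,9} D(U)={3,5,6,7,8,9}: no change => not a revision
Constraint 2 (Z < U) on D(Z)={3,4,5,6,8,9} D(U)={3,5,6,7,8,9}: Z {3,4,5,6,8,9}->{3,4,5,6,8}; U {3,5,6,7,8,9}->{5,6,7,8,9} => REVISION
Constraint 3 (U != V) on D(U)={5,6,7,8,9} D(V)={3,5,6,7,8,9}: no change => not a revision
Constraint 4 (Z < U) on D(Z)={3,4,5,6,8} D(U)={5,6,7,8,9}: no change => not a revision
Total revisions = 1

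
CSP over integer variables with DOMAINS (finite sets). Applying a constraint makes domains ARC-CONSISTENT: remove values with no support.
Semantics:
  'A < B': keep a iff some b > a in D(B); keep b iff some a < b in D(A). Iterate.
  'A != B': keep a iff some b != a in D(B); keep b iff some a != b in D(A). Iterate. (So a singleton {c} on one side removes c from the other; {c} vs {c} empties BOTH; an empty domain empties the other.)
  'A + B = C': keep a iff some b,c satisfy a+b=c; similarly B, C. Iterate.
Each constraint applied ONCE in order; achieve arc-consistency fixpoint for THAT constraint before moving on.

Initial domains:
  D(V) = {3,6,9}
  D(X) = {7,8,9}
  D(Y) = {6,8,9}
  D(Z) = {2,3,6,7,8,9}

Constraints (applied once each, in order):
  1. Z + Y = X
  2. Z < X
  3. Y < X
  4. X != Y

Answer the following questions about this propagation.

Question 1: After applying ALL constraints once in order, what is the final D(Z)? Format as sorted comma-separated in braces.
Answer: {2,3}

Derivation:
Constraint 1 (Z + Y = X) on D(Z)={2,3,6,7,8,9} D(Y)={6,8,9} D(X)={7,8,9}: Z {2,3,6,7,8,9}->{2,3}; Y {6,8,9}->{6}; X {7,8,9}->{8,9}
Constraint 2 (Z < X) on D(Z)={2,3} D(X)={8,9}: no change
Constraint 3 (Y < X) on D(Y)={6} D(X)={8,9}: no change
Constraint 4 (X != Y) on D(X)={8,9} D(Y)={6}: no change
So after all 4 constraints: D(Z) = {2,3}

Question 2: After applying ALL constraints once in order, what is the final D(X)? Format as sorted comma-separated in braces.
Answer: {8,9}

Derivation:
Constraint 1 (Z + Y = X) on D(Z)={2,3,6,7,8,9} D(Y)={6,8,9} D(X)={7,8,9}: Z {2,3,6,7,8,9}->{2,3}; Y {6,8,9}->{6}; X {7,8,9}->{8,9}
Constraint 2 (Z < X) on D(Z)={2,3} D(X)={8,9}: no change
Constraint 3 (Y < X) on D(Y)={6} D(X)={8,9}: no change
Constraint 4 (X != Y) on D(X)={8,9} D(Y)={6}: no change
So after all 4 constraints: D(X) = {8,9}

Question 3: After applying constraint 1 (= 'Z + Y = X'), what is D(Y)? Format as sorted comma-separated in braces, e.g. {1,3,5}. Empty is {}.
Answer: {6}

Derivation:
Constraint 1 (Z + Y = X) on D(Z)={2,3,6,7,8,9} D(Y)={6,8,9} D(X)={7,8,9}: Z {2,3,6,7,8,9}->{2,3}; Y {6,8,9}->{6}; X {7,8,9}->{8,9}
So after constraint 1: D(Y) = {6}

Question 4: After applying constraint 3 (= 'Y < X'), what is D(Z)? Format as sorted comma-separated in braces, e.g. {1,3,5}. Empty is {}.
Constraint 1 (Z + Y = X) on D(Z)={2,3,6,7,8,9} D(Y)={6,8,9} D(X)={7,8,9}: Z {2,3,6,7,8,9}->{2,3}; Y {6,8,9}->{6}; X {7,8,9}->{8,9}
Constraint 2 (Z < X) on D(Z)={2,3} D(X)={8,9}: no change
Constraint 3 (Y < X) on D(Y)={6} D(X)={8,9}: no change
So after constraint 3: D(Z) = {2,3}

Answer: {2,3}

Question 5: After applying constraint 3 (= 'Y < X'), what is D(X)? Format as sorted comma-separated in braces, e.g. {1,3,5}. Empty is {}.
Answer: {8,9}

Derivation:
Constraint 1 (Z + Y = X) on D(Z)={2,3,6,7,8,9} D(Y)={6,8,9} D(X)={7,8,9}: Z {2,3,6,7,8,9}->{2,3}; Y {6,8,9}->{6}; X {7,8,9}->{8,9}
Constraint 2 (Z < X) on D(Z)={2,3} D(X)={8,9}: no change
Constraint 3 (Y < X) on D(Y)={6} D(X)={8,9}: no change
So after constraint 3: D(X) = {8,9}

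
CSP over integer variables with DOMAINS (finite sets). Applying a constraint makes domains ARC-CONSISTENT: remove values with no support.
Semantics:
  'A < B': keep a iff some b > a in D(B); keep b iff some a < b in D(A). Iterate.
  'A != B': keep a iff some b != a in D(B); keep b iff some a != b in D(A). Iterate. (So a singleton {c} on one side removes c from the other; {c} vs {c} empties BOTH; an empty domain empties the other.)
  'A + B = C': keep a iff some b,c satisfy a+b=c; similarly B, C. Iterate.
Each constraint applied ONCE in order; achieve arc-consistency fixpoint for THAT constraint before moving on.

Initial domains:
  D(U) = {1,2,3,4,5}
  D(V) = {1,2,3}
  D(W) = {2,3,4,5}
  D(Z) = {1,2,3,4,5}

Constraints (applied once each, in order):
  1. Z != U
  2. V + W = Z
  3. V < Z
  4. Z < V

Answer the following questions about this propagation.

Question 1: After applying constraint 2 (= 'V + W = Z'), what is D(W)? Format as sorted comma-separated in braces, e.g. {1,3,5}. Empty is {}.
Constraint 1 (Z != U) on D(Z)={1,2,3,4,5} D(U)={1,2,3,4,5}: no change
Constraint 2 (V + W = Z) on D(V)={1,2,3} D(W)={2,3,4,5} D(Z)={1,2,3,4,5}: W {2,3,4,5}->{2,3,4}; Z {1,2,3,4,5}->{3,4,5}
So after constraint 2: D(W) = {2,3,4}

Answer: {2,3,4}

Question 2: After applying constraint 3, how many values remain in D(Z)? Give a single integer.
Constraint 1 (Z != U) on D(Z)={1,2,3,4,5} D(U)={1,2,3,4,5}: no change
Constraint 2 (V + W = Z) on D(V)={1,2,3} D(W)={2,3,4,5} D(Z)={1,2,3,4,5}: W {2,3,4,5}->{2,3,4}; Z {1,2,3,4,5}->{3,4,5}
Constraint 3 (V < Z) on D(V)={1,2,3} D(Z)={3,4,5}: no change
So after constraint 3: D(Z)={3,4,5}, size = 3

Answer: 3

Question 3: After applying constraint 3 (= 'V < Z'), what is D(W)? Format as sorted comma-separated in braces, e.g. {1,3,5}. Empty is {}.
Constraint 1 (Z != U) on D(Z)={1,2,3,4,5} D(U)={1,2,3,4,5}: no change
Constraint 2 (V + W = Z) on D(V)={1,2,3} D(W)={2,3,4,5} D(Z)={1,2,3,4,5}: W {2,3,4,5}->{2,3,4}; Z {1,2,3,4,5}->{3,4,5}
Constraint 3 (V < Z) on D(V)={1,2,3} D(Z)={3,4,5}: no change
So after constraint 3: D(W) = {2,3,4}

Answer: {2,3,4}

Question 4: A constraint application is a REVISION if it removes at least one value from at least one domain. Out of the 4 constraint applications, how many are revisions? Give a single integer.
Answer: 2

Derivation:
Constraint 1 (Z != U) on D(Z)={1,2,3,4,5} D(U)={1,2,3,4,5}: no change => not a revision
Constraint 2 (V + W = Z) on D(V)={1,2,3} D(W)={2,3,4,5} D(Z)={1,2,3,4,5}: W {2,3,4,5}->{2,3,4}; Z {1,2,3,4,5}->{3,4,5} => REVISION
Constraint 3 (V < Z) on D(V)={1,2,3} D(Z)={3,4,5}: no change => not a revision
Constraint 4 (Z < V) on D(Z)={3,4,5} D(V)={1,2,3}: Z {3,4,5}->{}; V {1,2,3}->{} => REVISION
Total revisions = 2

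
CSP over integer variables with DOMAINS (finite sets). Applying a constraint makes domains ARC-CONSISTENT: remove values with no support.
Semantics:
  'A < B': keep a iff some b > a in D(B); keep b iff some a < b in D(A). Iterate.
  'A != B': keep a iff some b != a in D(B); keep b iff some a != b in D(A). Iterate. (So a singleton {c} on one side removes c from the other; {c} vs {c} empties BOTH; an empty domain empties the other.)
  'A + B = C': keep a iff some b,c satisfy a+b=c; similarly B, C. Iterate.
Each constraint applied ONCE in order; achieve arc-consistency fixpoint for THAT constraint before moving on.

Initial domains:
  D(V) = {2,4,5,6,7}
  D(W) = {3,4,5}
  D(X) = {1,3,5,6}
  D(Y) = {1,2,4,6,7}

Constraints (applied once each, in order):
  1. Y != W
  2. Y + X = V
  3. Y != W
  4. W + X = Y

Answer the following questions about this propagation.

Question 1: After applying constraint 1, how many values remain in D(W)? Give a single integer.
Constraint 1 (Y != W) on D(Y)={1,2,4,6,7} D(W)={3,4,5}: no change
So after constraint 1: D(W)={3,4,5}, size = 3

Answer: 3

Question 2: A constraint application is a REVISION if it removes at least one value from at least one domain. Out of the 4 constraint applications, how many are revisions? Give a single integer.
Answer: 2

Derivation:
Constraint 1 (Y != W) on D(Y)={1,2,4,6,7} D(W)={3,4,5}: no change => not a revision
Constraint 2 (Y + X = V) on D(Y)={1,2,4,6,7} D(X)={1,3,5,6} D(V)={2,4,5,6,7}: Y {1,2,4,6,7}->{1,2,4,6} => REVISION
Constraint 3 (Y != W) on D(Y)={1,2,4,6} D(W)={3,4,5}: no change => not a revision
Constraint 4 (W + X = Y) on D(W)={3,4,5} D(X)={1,3,5,6} D(Y)={1,2,4,6}: W {3,4,5}->{3,5}; X {1,3,5,6}->{1,3}; Y {1,2,4,6}->{4,6} => REVISION
Total revisions = 2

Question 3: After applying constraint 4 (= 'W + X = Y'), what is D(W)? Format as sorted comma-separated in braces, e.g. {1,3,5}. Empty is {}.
Constraint 1 (Y != W) on D(Y)={1,2,4,6,7} D(W)={3,4,5}: no change
Constraint 2 (Y + X = V) on D(Y)={1,2,4,6,7} D(X)={1,3,5,6} D(V)={2,4,5,6,7}: Y {1,2,4,6,7}->{1,2,4,6}
Constraint 3 (Y != W) on D(Y)={1,2,4,6} D(W)={3,4,5}: no change
Constraint 4 (W + X = Y) on D(W)={3,4,5} D(X)={1,3,5,6} D(Y)={1,2,4,6}: W {3,4,5}->{3,5}; X {1,3,5,6}->{1,3}; Y {1,2,4,6}->{4,6}
So after constraint 4: D(W) = {3,5}

Answer: {3,5}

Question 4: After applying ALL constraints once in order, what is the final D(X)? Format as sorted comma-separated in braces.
Answer: {1,3}

Derivation:
Constraint 1 (Y != W) on D(Y)={1,2,4,6,7} D(W)={3,4,5}: no change
Constraint 2 (Y + X = V) on D(Y)={1,2,4,6,7} D(X)={1,3,5,6} D(V)={2,4,5,6,7}: Y {1,2,4,6,7}->{1,2,4,6}
Constraint 3 (Y != W) on D(Y)={1,2,4,6} D(W)={3,4,5}: no change
Constraint 4 (W + X = Y) on D(W)={3,4,5} D(X)={1,3,5,6} D(Y)={1,2,4,6}: W {3,4,5}->{3,5}; X {1,3,5,6}->{1,3}; Y {1,2,4,6}->{4,6}
So after all 4 constraints: D(X) = {1,3}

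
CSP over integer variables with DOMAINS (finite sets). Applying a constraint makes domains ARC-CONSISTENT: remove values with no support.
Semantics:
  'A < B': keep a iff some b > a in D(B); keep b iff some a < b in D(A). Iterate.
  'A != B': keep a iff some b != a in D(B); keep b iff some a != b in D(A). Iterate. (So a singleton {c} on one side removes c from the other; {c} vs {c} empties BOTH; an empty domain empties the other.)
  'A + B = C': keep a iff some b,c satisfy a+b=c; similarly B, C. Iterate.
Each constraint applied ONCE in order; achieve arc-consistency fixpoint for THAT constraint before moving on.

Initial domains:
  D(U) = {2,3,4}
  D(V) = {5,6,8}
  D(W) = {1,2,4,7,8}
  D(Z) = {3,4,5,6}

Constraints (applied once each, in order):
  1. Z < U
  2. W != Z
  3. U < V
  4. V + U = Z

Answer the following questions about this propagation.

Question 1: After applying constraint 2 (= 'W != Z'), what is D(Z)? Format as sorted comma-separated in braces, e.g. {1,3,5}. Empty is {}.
Constraint 1 (Z < U) on D(Z)={3,4,5,6} D(U)={2,3,4}: Z {3,4,5,6}->{3}; U {2,3,4}->{4}
Constraint 2 (W != Z) on D(W)={1,2,4,7,8} D(Z)={3}: no change
So after constraint 2: D(Z) = {3}

Answer: {3}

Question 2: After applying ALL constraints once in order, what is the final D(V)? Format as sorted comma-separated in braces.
Answer: {}

Derivation:
Constraint 1 (Z < U) on D(Z)={3,4,5,6} D(U)={2,3,4}: Z {3,4,5,6}->{3}; U {2,3,4}->{4}
Constraint 2 (W != Z) on D(W)={1,2,4,7,8} D(Z)={3}: no change
Constraint 3 (U < V) on D(U)={4} D(V)={5,6,8}: no change
Constraint 4 (V + U = Z) on D(V)={5,6,8} D(U)={4} D(Z)={3}: V {5,6,8}->{}; U {4}->{}; Z {3}->{}
So after all 4 constraints: D(V) = {}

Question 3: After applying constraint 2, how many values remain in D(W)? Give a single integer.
Answer: 5

Derivation:
Constraint 1 (Z < U) on D(Z)={3,4,5,6} D(U)={2,3,4}: Z {3,4,5,6}->{3}; U {2,3,4}->{4}
Constraint 2 (W != Z) on D(W)={1,2,4,7,8} D(Z)={3}: no change
So after constraint 2: D(W)={1,2,4,7,8}, size = 5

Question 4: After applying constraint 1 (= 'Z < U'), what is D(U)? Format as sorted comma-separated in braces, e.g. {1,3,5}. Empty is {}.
Answer: {4}

Derivation:
Constraint 1 (Z < U) on D(Z)={3,4,5,6} D(U)={2,3,4}: Z {3,4,5,6}->{3}; U {2,3,4}->{4}
So after constraint 1: D(U) = {4}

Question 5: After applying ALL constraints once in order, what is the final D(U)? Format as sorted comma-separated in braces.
Constraint 1 (Z < U) on D(Z)={3,4,5,6} D(U)={2,3,4}: Z {3,4,5,6}->{3}; U {2,3,4}->{4}
Constraint 2 (W != Z) on D(W)={1,2,4,7,8} D(Z)={3}: no change
Constraint 3 (U < V) on D(U)={4} D(V)={5,6,8}: no change
Constraint 4 (V + U = Z) on D(V)={5,6,8} D(U)={4} D(Z)={3}: V {5,6,8}->{}; U {4}->{}; Z {3}->{}
So after all 4 constraints: D(U) = {}

Answer: {}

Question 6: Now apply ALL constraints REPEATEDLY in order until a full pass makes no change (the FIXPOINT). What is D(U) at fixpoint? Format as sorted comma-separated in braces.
pass 0 (initial): D(U)={2,3,4}
pass 1: U {2,3,4}->{}; V {5,6,8}->{}; Z {3,4,5,6}->{}
pass 2: W {1,2,4,7,8}->{}
pass 3: no change
Fixpoint after 3 passes: D(U) = {}

Answer: {}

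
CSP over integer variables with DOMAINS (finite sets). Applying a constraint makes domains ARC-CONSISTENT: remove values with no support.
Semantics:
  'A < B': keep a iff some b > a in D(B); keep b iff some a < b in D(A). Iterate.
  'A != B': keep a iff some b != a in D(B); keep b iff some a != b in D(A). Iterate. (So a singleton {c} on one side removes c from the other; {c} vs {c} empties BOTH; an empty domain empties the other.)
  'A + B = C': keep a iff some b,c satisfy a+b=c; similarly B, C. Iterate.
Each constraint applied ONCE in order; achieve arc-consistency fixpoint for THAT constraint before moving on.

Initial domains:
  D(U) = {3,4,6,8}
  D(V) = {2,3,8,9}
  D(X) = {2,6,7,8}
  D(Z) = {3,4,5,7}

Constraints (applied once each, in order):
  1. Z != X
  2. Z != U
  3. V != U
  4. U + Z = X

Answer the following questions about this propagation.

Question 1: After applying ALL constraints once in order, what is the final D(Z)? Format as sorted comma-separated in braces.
Constraint 1 (Z != X) on D(Z)={3,4,5,7} D(X)={2,6,7,8}: no change
Constraint 2 (Z != U) on D(Z)={3,4,5,7} D(U)={3,4,6,8}: no change
Constraint 3 (V != U) on D(V)={2,3,8,9} D(U)={3,4,6,8}: no change
Constraint 4 (U + Z = X) on D(U)={3,4,6,8} D(Z)={3,4,5,7} D(X)={2,6,7,8}: U {3,4,6,8}->{3,4}; Z {3,4,5,7}->{3,4,5}; X {2,6,7,8}->{6,7,8}
So after all 4 constraints: D(Z) = {3,4,5}

Answer: {3,4,5}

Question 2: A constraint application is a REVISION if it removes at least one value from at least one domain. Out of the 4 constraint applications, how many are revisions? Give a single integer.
Answer: 1

Derivation:
Constraint 1 (Z != X) on D(Z)={3,4,5,7} D(X)={2,6,7,8}: no change => not a revision
Constraint 2 (Z != U) on D(Z)={3,4,5,7} D(U)={3,4,6,8}: no change => not a revision
Constraint 3 (V != U) on D(V)={2,3,8,9} D(U)={3,4,6,8}: no change => not a revision
Constraint 4 (U + Z = X) on D(U)={3,4,6,8} D(Z)={3,4,5,7} D(X)={2,6,7,8}: U {3,4,6,8}->{3,4}; Z {3,4,5,7}->{3,4,5}; X {2,6,7,8}->{6,7,8} => REVISION
Total revisions = 1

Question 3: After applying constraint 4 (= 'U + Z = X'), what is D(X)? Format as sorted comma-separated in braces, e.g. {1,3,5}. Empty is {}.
Constraint 1 (Z != X) on D(Z)={3,4,5,7} D(X)={2,6,7,8}: no change
Constraint 2 (Z != U) on D(Z)={3,4,5,7} D(U)={3,4,6,8}: no change
Constraint 3 (V != U) on D(V)={2,3,8,9} D(U)={3,4,6,8}: no change
Constraint 4 (U + Z = X) on D(U)={3,4,6,8} D(Z)={3,4,5,7} D(X)={2,6,7,8}: U {3,4,6,8}->{3,4}; Z {3,4,5,7}->{3,4,5}; X {2,6,7,8}->{6,7,8}
So after constraint 4: D(X) = {6,7,8}

Answer: {6,7,8}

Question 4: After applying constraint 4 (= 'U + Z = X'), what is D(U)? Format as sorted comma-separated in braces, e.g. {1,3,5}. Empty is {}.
Constraint 1 (Z != X) on D(Z)={3,4,5,7} D(X)={2,6,7,8}: no change
Constraint 2 (Z != U) on D(Z)={3,4,5,7} D(U)={3,4,6,8}: no change
Constraint 3 (V != U) on D(V)={2,3,8,9} D(U)={3,4,6,8}: no change
Constraint 4 (U + Z = X) on D(U)={3,4,6,8} D(Z)={3,4,5,7} D(X)={2,6,7,8}: U {3,4,6,8}->{3,4}; Z {3,4,5,7}->{3,4,5}; X {2,6,7,8}->{6,7,8}
So after constraint 4: D(U) = {3,4}

Answer: {3,4}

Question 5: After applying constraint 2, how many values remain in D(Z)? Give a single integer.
Constraint 1 (Z != X) on D(Z)={3,4,5,7} D(X)={2,6,7,8}: no change
Constraint 2 (Z != U) on D(Z)={3,4,5,7} D(U)={3,4,6,8}: no change
So after constraint 2: D(Z)={3,4,5,7}, size = 4

Answer: 4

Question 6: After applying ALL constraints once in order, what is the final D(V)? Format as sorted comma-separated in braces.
Answer: {2,3,8,9}

Derivation:
Constraint 1 (Z != X) on D(Z)={3,4,5,7} D(X)={2,6,7,8}: no change
Constraint 2 (Z != U) on D(Z)={3,4,5,7} D(U)={3,4,6,8}: no change
Constraint 3 (V != U) on D(V)={2,3,8,9} D(U)={3,4,6,8}: no change
Constraint 4 (U + Z = X) on D(U)={3,4,6,8} D(Z)={3,4,5,7} D(X)={2,6,7,8}: U {3,4,6,8}->{3,4}; Z {3,4,5,7}->{3,4,5}; X {2,6,7,8}->{6,7,8}
So after all 4 constraints: D(V) = {2,3,8,9}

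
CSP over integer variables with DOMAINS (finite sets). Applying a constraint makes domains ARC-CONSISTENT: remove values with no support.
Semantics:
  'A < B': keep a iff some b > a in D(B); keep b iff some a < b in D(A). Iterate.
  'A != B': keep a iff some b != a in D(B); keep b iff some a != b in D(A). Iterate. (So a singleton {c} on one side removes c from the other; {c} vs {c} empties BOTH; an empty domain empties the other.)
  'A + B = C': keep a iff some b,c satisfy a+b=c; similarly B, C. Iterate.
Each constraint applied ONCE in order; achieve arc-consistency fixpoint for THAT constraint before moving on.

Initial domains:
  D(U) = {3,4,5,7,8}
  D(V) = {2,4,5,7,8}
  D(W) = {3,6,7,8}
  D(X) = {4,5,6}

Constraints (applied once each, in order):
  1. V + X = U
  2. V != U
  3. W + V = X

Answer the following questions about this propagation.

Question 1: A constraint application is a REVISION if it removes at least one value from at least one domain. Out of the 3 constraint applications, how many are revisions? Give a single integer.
Answer: 2

Derivation:
Constraint 1 (V + X = U) on D(V)={2,4,5,7,8} D(X)={4,5,6} D(U)={3,4,5,7,8}: V {2,4,5,7,8}->{2,4}; U {3,4,5,7,8}->{7,8} => REVISION
Constraint 2 (V != U) on D(V)={2,4} D(U)={7,8}: no change => not a revision
Constraint 3 (W + V = X) on D(W)={3,6,7,8} D(V)={2,4} D(X)={4,5,6}: W {3,6,7,8}->{3}; V {2,4}->{2}; X {4,5,6}->{5} => REVISION
Total revisions = 2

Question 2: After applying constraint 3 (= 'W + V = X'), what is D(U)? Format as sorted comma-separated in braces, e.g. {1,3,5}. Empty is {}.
Answer: {7,8}

Derivation:
Constraint 1 (V + X = U) on D(V)={2,4,5,7,8} D(X)={4,5,6} D(U)={3,4,5,7,8}: V {2,4,5,7,8}->{2,4}; U {3,4,5,7,8}->{7,8}
Constraint 2 (V != U) on D(V)={2,4} D(U)={7,8}: no change
Constraint 3 (W + V = X) on D(W)={3,6,7,8} D(V)={2,4} D(X)={4,5,6}: W {3,6,7,8}->{3}; V {2,4}->{2}; X {4,5,6}->{5}
So after constraint 3: D(U) = {7,8}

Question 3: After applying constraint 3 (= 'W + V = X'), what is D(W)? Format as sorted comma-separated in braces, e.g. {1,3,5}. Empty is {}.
Constraint 1 (V + X = U) on D(V)={2,4,5,7,8} D(X)={4,5,6} D(U)={3,4,5,7,8}: V {2,4,5,7,8}->{2,4}; U {3,4,5,7,8}->{7,8}
Constraint 2 (V != U) on D(V)={2,4} D(U)={7,8}: no change
Constraint 3 (W + V = X) on D(W)={3,6,7,8} D(V)={2,4} D(X)={4,5,6}: W {3,6,7,8}->{3}; V {2,4}->{2}; X {4,5,6}->{5}
So after constraint 3: D(W) = {3}

Answer: {3}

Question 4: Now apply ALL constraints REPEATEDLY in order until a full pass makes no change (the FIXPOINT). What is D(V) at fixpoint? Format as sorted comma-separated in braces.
Answer: {2}

Derivation:
pass 0 (initial): D(V)={2,4,5,7,8}
pass 1: U {3,4,5,7,8}->{7,8}; V {2,4,5,7,8}->{2}; W {3,6,7,8}->{3}; X {4,5,6}->{5}
pass 2: U {7,8}->{7}
pass 3: no change
Fixpoint after 3 passes: D(V) = {2}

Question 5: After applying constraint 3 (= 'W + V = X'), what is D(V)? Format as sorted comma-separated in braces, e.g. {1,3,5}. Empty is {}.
Answer: {2}

Derivation:
Constraint 1 (V + X = U) on D(V)={2,4,5,7,8} D(X)={4,5,6} D(U)={3,4,5,7,8}: V {2,4,5,7,8}->{2,4}; U {3,4,5,7,8}->{7,8}
Constraint 2 (V != U) on D(V)={2,4} D(U)={7,8}: no change
Constraint 3 (W + V = X) on D(W)={3,6,7,8} D(V)={2,4} D(X)={4,5,6}: W {3,6,7,8}->{3}; V {2,4}->{2}; X {4,5,6}->{5}
So after constraint 3: D(V) = {2}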